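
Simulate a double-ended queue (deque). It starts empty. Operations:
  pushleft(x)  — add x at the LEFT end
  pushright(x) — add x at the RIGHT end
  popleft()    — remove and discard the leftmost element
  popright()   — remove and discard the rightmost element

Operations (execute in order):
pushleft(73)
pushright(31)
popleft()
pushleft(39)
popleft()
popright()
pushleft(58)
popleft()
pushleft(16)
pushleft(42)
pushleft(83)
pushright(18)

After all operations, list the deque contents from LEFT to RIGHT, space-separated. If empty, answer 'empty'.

Answer: 83 42 16 18

Derivation:
pushleft(73): [73]
pushright(31): [73, 31]
popleft(): [31]
pushleft(39): [39, 31]
popleft(): [31]
popright(): []
pushleft(58): [58]
popleft(): []
pushleft(16): [16]
pushleft(42): [42, 16]
pushleft(83): [83, 42, 16]
pushright(18): [83, 42, 16, 18]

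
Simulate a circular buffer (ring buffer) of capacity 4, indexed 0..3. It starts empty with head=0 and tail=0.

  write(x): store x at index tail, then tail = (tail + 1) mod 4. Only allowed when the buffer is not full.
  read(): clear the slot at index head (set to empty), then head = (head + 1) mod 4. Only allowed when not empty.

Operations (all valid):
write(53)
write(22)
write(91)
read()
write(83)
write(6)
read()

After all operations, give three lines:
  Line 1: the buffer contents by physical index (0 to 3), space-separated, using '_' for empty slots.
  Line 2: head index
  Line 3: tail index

write(53): buf=[53 _ _ _], head=0, tail=1, size=1
write(22): buf=[53 22 _ _], head=0, tail=2, size=2
write(91): buf=[53 22 91 _], head=0, tail=3, size=3
read(): buf=[_ 22 91 _], head=1, tail=3, size=2
write(83): buf=[_ 22 91 83], head=1, tail=0, size=3
write(6): buf=[6 22 91 83], head=1, tail=1, size=4
read(): buf=[6 _ 91 83], head=2, tail=1, size=3

Answer: 6 _ 91 83
2
1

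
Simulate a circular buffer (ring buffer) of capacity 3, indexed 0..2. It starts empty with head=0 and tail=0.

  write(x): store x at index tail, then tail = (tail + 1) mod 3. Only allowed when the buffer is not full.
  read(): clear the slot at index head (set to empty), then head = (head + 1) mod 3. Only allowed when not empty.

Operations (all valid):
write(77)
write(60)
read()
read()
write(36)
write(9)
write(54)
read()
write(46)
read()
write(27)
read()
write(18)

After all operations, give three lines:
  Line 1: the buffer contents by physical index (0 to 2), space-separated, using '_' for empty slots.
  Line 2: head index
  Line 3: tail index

Answer: 27 18 46
2
2

Derivation:
write(77): buf=[77 _ _], head=0, tail=1, size=1
write(60): buf=[77 60 _], head=0, tail=2, size=2
read(): buf=[_ 60 _], head=1, tail=2, size=1
read(): buf=[_ _ _], head=2, tail=2, size=0
write(36): buf=[_ _ 36], head=2, tail=0, size=1
write(9): buf=[9 _ 36], head=2, tail=1, size=2
write(54): buf=[9 54 36], head=2, tail=2, size=3
read(): buf=[9 54 _], head=0, tail=2, size=2
write(46): buf=[9 54 46], head=0, tail=0, size=3
read(): buf=[_ 54 46], head=1, tail=0, size=2
write(27): buf=[27 54 46], head=1, tail=1, size=3
read(): buf=[27 _ 46], head=2, tail=1, size=2
write(18): buf=[27 18 46], head=2, tail=2, size=3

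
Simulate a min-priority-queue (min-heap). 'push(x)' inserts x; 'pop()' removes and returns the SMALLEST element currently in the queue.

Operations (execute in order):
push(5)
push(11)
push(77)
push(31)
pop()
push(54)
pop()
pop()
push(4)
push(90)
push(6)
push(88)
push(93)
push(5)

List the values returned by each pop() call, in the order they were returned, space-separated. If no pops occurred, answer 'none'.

Answer: 5 11 31

Derivation:
push(5): heap contents = [5]
push(11): heap contents = [5, 11]
push(77): heap contents = [5, 11, 77]
push(31): heap contents = [5, 11, 31, 77]
pop() → 5: heap contents = [11, 31, 77]
push(54): heap contents = [11, 31, 54, 77]
pop() → 11: heap contents = [31, 54, 77]
pop() → 31: heap contents = [54, 77]
push(4): heap contents = [4, 54, 77]
push(90): heap contents = [4, 54, 77, 90]
push(6): heap contents = [4, 6, 54, 77, 90]
push(88): heap contents = [4, 6, 54, 77, 88, 90]
push(93): heap contents = [4, 6, 54, 77, 88, 90, 93]
push(5): heap contents = [4, 5, 6, 54, 77, 88, 90, 93]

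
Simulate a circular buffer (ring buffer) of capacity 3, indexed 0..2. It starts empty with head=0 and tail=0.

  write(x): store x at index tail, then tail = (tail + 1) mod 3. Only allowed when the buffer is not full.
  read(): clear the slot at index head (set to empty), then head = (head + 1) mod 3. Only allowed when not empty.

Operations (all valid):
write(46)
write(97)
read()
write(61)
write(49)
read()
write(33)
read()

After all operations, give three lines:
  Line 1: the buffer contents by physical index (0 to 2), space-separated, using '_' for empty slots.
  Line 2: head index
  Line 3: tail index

write(46): buf=[46 _ _], head=0, tail=1, size=1
write(97): buf=[46 97 _], head=0, tail=2, size=2
read(): buf=[_ 97 _], head=1, tail=2, size=1
write(61): buf=[_ 97 61], head=1, tail=0, size=2
write(49): buf=[49 97 61], head=1, tail=1, size=3
read(): buf=[49 _ 61], head=2, tail=1, size=2
write(33): buf=[49 33 61], head=2, tail=2, size=3
read(): buf=[49 33 _], head=0, tail=2, size=2

Answer: 49 33 _
0
2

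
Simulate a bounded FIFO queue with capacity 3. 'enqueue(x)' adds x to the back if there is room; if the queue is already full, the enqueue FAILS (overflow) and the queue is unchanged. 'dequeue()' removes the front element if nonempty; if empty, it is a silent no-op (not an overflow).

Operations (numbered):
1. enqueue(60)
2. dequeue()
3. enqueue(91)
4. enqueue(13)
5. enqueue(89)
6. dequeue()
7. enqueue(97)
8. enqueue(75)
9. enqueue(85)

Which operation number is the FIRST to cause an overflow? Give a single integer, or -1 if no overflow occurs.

Answer: 8

Derivation:
1. enqueue(60): size=1
2. dequeue(): size=0
3. enqueue(91): size=1
4. enqueue(13): size=2
5. enqueue(89): size=3
6. dequeue(): size=2
7. enqueue(97): size=3
8. enqueue(75): size=3=cap → OVERFLOW (fail)
9. enqueue(85): size=3=cap → OVERFLOW (fail)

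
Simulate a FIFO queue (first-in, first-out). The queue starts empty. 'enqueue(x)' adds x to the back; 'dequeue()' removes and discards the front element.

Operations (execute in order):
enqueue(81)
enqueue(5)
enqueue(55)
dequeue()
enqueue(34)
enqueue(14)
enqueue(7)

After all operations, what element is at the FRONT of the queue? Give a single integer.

Answer: 5

Derivation:
enqueue(81): queue = [81]
enqueue(5): queue = [81, 5]
enqueue(55): queue = [81, 5, 55]
dequeue(): queue = [5, 55]
enqueue(34): queue = [5, 55, 34]
enqueue(14): queue = [5, 55, 34, 14]
enqueue(7): queue = [5, 55, 34, 14, 7]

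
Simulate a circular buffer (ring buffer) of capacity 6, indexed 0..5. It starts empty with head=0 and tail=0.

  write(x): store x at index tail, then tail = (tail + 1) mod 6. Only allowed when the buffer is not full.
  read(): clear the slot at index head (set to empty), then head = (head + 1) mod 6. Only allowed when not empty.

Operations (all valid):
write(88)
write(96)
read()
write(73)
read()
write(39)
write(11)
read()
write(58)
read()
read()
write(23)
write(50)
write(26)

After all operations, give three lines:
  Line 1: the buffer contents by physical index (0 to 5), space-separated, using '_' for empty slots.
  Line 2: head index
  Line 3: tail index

write(88): buf=[88 _ _ _ _ _], head=0, tail=1, size=1
write(96): buf=[88 96 _ _ _ _], head=0, tail=2, size=2
read(): buf=[_ 96 _ _ _ _], head=1, tail=2, size=1
write(73): buf=[_ 96 73 _ _ _], head=1, tail=3, size=2
read(): buf=[_ _ 73 _ _ _], head=2, tail=3, size=1
write(39): buf=[_ _ 73 39 _ _], head=2, tail=4, size=2
write(11): buf=[_ _ 73 39 11 _], head=2, tail=5, size=3
read(): buf=[_ _ _ 39 11 _], head=3, tail=5, size=2
write(58): buf=[_ _ _ 39 11 58], head=3, tail=0, size=3
read(): buf=[_ _ _ _ 11 58], head=4, tail=0, size=2
read(): buf=[_ _ _ _ _ 58], head=5, tail=0, size=1
write(23): buf=[23 _ _ _ _ 58], head=5, tail=1, size=2
write(50): buf=[23 50 _ _ _ 58], head=5, tail=2, size=3
write(26): buf=[23 50 26 _ _ 58], head=5, tail=3, size=4

Answer: 23 50 26 _ _ 58
5
3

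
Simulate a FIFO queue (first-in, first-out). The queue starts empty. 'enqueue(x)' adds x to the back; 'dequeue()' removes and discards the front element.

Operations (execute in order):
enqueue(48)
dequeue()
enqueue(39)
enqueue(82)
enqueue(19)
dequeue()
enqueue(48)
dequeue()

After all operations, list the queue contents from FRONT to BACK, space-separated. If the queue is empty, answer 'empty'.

Answer: 19 48

Derivation:
enqueue(48): [48]
dequeue(): []
enqueue(39): [39]
enqueue(82): [39, 82]
enqueue(19): [39, 82, 19]
dequeue(): [82, 19]
enqueue(48): [82, 19, 48]
dequeue(): [19, 48]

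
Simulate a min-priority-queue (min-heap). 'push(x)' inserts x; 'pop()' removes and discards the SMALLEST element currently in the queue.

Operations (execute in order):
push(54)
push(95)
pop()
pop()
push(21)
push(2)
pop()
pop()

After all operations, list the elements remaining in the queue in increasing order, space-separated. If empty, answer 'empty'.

push(54): heap contents = [54]
push(95): heap contents = [54, 95]
pop() → 54: heap contents = [95]
pop() → 95: heap contents = []
push(21): heap contents = [21]
push(2): heap contents = [2, 21]
pop() → 2: heap contents = [21]
pop() → 21: heap contents = []

Answer: empty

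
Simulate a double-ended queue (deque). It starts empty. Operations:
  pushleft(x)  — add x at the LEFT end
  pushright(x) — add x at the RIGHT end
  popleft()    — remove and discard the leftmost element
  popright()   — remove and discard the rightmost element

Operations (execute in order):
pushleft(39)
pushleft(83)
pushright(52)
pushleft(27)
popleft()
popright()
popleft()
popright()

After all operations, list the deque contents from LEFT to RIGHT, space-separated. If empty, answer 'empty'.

pushleft(39): [39]
pushleft(83): [83, 39]
pushright(52): [83, 39, 52]
pushleft(27): [27, 83, 39, 52]
popleft(): [83, 39, 52]
popright(): [83, 39]
popleft(): [39]
popright(): []

Answer: empty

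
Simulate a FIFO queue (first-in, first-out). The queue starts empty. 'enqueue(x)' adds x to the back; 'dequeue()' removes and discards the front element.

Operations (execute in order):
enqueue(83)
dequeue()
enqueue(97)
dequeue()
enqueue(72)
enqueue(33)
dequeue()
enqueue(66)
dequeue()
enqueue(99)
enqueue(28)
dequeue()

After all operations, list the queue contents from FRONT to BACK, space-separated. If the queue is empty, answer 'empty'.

Answer: 99 28

Derivation:
enqueue(83): [83]
dequeue(): []
enqueue(97): [97]
dequeue(): []
enqueue(72): [72]
enqueue(33): [72, 33]
dequeue(): [33]
enqueue(66): [33, 66]
dequeue(): [66]
enqueue(99): [66, 99]
enqueue(28): [66, 99, 28]
dequeue(): [99, 28]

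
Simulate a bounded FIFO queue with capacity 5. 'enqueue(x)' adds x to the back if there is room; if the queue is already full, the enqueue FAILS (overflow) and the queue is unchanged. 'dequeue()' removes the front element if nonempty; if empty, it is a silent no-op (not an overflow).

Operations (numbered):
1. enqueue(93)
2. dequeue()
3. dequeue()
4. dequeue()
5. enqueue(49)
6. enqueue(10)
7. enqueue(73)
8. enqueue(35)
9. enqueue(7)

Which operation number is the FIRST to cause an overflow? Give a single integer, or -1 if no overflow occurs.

1. enqueue(93): size=1
2. dequeue(): size=0
3. dequeue(): empty, no-op, size=0
4. dequeue(): empty, no-op, size=0
5. enqueue(49): size=1
6. enqueue(10): size=2
7. enqueue(73): size=3
8. enqueue(35): size=4
9. enqueue(7): size=5

Answer: -1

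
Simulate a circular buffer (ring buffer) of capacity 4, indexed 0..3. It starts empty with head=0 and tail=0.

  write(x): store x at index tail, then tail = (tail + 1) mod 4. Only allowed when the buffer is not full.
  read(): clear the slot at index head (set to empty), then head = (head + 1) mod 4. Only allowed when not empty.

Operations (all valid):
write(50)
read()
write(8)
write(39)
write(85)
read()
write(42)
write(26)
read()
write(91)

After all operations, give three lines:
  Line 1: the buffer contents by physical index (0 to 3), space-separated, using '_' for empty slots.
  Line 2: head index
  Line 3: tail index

write(50): buf=[50 _ _ _], head=0, tail=1, size=1
read(): buf=[_ _ _ _], head=1, tail=1, size=0
write(8): buf=[_ 8 _ _], head=1, tail=2, size=1
write(39): buf=[_ 8 39 _], head=1, tail=3, size=2
write(85): buf=[_ 8 39 85], head=1, tail=0, size=3
read(): buf=[_ _ 39 85], head=2, tail=0, size=2
write(42): buf=[42 _ 39 85], head=2, tail=1, size=3
write(26): buf=[42 26 39 85], head=2, tail=2, size=4
read(): buf=[42 26 _ 85], head=3, tail=2, size=3
write(91): buf=[42 26 91 85], head=3, tail=3, size=4

Answer: 42 26 91 85
3
3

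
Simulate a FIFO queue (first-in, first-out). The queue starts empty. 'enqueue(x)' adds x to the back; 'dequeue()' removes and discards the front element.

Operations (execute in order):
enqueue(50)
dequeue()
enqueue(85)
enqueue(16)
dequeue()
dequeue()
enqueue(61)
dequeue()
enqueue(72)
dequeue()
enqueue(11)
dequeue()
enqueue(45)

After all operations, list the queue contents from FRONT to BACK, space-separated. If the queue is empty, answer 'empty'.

Answer: 45

Derivation:
enqueue(50): [50]
dequeue(): []
enqueue(85): [85]
enqueue(16): [85, 16]
dequeue(): [16]
dequeue(): []
enqueue(61): [61]
dequeue(): []
enqueue(72): [72]
dequeue(): []
enqueue(11): [11]
dequeue(): []
enqueue(45): [45]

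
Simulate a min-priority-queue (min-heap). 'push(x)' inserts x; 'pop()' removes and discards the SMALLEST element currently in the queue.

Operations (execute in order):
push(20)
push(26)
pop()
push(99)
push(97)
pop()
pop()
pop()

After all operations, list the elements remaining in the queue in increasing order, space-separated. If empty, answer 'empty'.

Answer: empty

Derivation:
push(20): heap contents = [20]
push(26): heap contents = [20, 26]
pop() → 20: heap contents = [26]
push(99): heap contents = [26, 99]
push(97): heap contents = [26, 97, 99]
pop() → 26: heap contents = [97, 99]
pop() → 97: heap contents = [99]
pop() → 99: heap contents = []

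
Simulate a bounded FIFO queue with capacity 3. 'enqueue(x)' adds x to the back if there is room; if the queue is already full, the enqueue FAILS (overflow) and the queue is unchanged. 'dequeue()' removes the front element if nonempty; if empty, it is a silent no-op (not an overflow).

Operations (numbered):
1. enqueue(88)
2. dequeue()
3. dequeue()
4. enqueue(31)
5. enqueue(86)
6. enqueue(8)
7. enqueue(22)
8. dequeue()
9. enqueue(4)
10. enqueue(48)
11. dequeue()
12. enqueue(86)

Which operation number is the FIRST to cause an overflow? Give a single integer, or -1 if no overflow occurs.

Answer: 7

Derivation:
1. enqueue(88): size=1
2. dequeue(): size=0
3. dequeue(): empty, no-op, size=0
4. enqueue(31): size=1
5. enqueue(86): size=2
6. enqueue(8): size=3
7. enqueue(22): size=3=cap → OVERFLOW (fail)
8. dequeue(): size=2
9. enqueue(4): size=3
10. enqueue(48): size=3=cap → OVERFLOW (fail)
11. dequeue(): size=2
12. enqueue(86): size=3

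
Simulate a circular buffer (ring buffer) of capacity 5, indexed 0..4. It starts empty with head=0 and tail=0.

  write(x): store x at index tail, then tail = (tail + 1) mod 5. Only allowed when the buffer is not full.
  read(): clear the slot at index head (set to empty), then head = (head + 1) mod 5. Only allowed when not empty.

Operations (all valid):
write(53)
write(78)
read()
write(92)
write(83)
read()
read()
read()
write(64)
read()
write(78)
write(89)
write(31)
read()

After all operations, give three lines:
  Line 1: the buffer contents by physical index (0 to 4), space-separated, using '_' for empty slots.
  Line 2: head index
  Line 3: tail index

Answer: _ 89 31 _ _
1
3

Derivation:
write(53): buf=[53 _ _ _ _], head=0, tail=1, size=1
write(78): buf=[53 78 _ _ _], head=0, tail=2, size=2
read(): buf=[_ 78 _ _ _], head=1, tail=2, size=1
write(92): buf=[_ 78 92 _ _], head=1, tail=3, size=2
write(83): buf=[_ 78 92 83 _], head=1, tail=4, size=3
read(): buf=[_ _ 92 83 _], head=2, tail=4, size=2
read(): buf=[_ _ _ 83 _], head=3, tail=4, size=1
read(): buf=[_ _ _ _ _], head=4, tail=4, size=0
write(64): buf=[_ _ _ _ 64], head=4, tail=0, size=1
read(): buf=[_ _ _ _ _], head=0, tail=0, size=0
write(78): buf=[78 _ _ _ _], head=0, tail=1, size=1
write(89): buf=[78 89 _ _ _], head=0, tail=2, size=2
write(31): buf=[78 89 31 _ _], head=0, tail=3, size=3
read(): buf=[_ 89 31 _ _], head=1, tail=3, size=2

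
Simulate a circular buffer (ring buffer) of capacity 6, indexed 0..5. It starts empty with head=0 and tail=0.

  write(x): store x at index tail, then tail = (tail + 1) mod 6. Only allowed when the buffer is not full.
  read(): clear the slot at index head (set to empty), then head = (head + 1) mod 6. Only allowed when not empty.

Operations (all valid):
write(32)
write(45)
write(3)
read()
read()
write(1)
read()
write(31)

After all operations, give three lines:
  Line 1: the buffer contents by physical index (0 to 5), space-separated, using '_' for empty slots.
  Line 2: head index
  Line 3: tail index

write(32): buf=[32 _ _ _ _ _], head=0, tail=1, size=1
write(45): buf=[32 45 _ _ _ _], head=0, tail=2, size=2
write(3): buf=[32 45 3 _ _ _], head=0, tail=3, size=3
read(): buf=[_ 45 3 _ _ _], head=1, tail=3, size=2
read(): buf=[_ _ 3 _ _ _], head=2, tail=3, size=1
write(1): buf=[_ _ 3 1 _ _], head=2, tail=4, size=2
read(): buf=[_ _ _ 1 _ _], head=3, tail=4, size=1
write(31): buf=[_ _ _ 1 31 _], head=3, tail=5, size=2

Answer: _ _ _ 1 31 _
3
5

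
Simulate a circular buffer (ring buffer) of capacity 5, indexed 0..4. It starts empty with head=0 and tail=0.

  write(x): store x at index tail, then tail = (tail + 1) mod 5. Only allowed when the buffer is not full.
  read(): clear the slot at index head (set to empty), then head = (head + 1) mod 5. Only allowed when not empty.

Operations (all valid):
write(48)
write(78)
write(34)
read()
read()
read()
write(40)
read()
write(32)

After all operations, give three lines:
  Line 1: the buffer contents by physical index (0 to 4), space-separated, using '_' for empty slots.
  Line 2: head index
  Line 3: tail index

write(48): buf=[48 _ _ _ _], head=0, tail=1, size=1
write(78): buf=[48 78 _ _ _], head=0, tail=2, size=2
write(34): buf=[48 78 34 _ _], head=0, tail=3, size=3
read(): buf=[_ 78 34 _ _], head=1, tail=3, size=2
read(): buf=[_ _ 34 _ _], head=2, tail=3, size=1
read(): buf=[_ _ _ _ _], head=3, tail=3, size=0
write(40): buf=[_ _ _ 40 _], head=3, tail=4, size=1
read(): buf=[_ _ _ _ _], head=4, tail=4, size=0
write(32): buf=[_ _ _ _ 32], head=4, tail=0, size=1

Answer: _ _ _ _ 32
4
0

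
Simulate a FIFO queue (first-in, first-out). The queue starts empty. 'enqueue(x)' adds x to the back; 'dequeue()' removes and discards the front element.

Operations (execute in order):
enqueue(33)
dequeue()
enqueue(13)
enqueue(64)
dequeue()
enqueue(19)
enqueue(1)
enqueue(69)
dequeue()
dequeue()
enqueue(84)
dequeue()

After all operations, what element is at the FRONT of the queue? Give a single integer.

enqueue(33): queue = [33]
dequeue(): queue = []
enqueue(13): queue = [13]
enqueue(64): queue = [13, 64]
dequeue(): queue = [64]
enqueue(19): queue = [64, 19]
enqueue(1): queue = [64, 19, 1]
enqueue(69): queue = [64, 19, 1, 69]
dequeue(): queue = [19, 1, 69]
dequeue(): queue = [1, 69]
enqueue(84): queue = [1, 69, 84]
dequeue(): queue = [69, 84]

Answer: 69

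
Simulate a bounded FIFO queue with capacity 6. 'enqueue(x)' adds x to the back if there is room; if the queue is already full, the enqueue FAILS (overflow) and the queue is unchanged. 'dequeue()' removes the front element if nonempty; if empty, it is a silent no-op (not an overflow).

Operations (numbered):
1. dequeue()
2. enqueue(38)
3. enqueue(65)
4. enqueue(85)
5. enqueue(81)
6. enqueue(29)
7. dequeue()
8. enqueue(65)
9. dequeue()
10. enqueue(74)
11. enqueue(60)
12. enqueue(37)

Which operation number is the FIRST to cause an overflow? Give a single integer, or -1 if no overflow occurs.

1. dequeue(): empty, no-op, size=0
2. enqueue(38): size=1
3. enqueue(65): size=2
4. enqueue(85): size=3
5. enqueue(81): size=4
6. enqueue(29): size=5
7. dequeue(): size=4
8. enqueue(65): size=5
9. dequeue(): size=4
10. enqueue(74): size=5
11. enqueue(60): size=6
12. enqueue(37): size=6=cap → OVERFLOW (fail)

Answer: 12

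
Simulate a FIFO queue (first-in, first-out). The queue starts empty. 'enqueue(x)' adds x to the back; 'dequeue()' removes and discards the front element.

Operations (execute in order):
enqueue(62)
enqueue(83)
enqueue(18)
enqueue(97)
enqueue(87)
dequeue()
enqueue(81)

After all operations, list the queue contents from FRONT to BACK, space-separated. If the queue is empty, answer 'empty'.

Answer: 83 18 97 87 81

Derivation:
enqueue(62): [62]
enqueue(83): [62, 83]
enqueue(18): [62, 83, 18]
enqueue(97): [62, 83, 18, 97]
enqueue(87): [62, 83, 18, 97, 87]
dequeue(): [83, 18, 97, 87]
enqueue(81): [83, 18, 97, 87, 81]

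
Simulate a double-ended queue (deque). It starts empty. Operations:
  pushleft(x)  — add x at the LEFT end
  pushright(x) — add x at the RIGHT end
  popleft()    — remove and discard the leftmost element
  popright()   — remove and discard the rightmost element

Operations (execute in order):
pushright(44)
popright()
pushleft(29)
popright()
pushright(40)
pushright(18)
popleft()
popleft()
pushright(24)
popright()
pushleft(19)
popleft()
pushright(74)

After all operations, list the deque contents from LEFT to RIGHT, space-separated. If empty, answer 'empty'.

pushright(44): [44]
popright(): []
pushleft(29): [29]
popright(): []
pushright(40): [40]
pushright(18): [40, 18]
popleft(): [18]
popleft(): []
pushright(24): [24]
popright(): []
pushleft(19): [19]
popleft(): []
pushright(74): [74]

Answer: 74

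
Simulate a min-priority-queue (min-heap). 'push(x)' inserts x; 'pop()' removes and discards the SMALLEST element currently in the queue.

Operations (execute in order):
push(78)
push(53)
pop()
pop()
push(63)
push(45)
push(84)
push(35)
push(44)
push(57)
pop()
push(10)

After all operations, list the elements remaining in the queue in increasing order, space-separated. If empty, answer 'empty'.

push(78): heap contents = [78]
push(53): heap contents = [53, 78]
pop() → 53: heap contents = [78]
pop() → 78: heap contents = []
push(63): heap contents = [63]
push(45): heap contents = [45, 63]
push(84): heap contents = [45, 63, 84]
push(35): heap contents = [35, 45, 63, 84]
push(44): heap contents = [35, 44, 45, 63, 84]
push(57): heap contents = [35, 44, 45, 57, 63, 84]
pop() → 35: heap contents = [44, 45, 57, 63, 84]
push(10): heap contents = [10, 44, 45, 57, 63, 84]

Answer: 10 44 45 57 63 84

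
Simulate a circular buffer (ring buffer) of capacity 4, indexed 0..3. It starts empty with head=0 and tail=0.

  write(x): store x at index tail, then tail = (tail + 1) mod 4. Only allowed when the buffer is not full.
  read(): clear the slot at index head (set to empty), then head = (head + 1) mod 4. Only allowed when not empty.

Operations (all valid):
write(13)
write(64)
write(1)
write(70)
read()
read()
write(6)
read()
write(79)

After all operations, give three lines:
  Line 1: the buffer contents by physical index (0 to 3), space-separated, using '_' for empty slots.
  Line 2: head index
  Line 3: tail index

write(13): buf=[13 _ _ _], head=0, tail=1, size=1
write(64): buf=[13 64 _ _], head=0, tail=2, size=2
write(1): buf=[13 64 1 _], head=0, tail=3, size=3
write(70): buf=[13 64 1 70], head=0, tail=0, size=4
read(): buf=[_ 64 1 70], head=1, tail=0, size=3
read(): buf=[_ _ 1 70], head=2, tail=0, size=2
write(6): buf=[6 _ 1 70], head=2, tail=1, size=3
read(): buf=[6 _ _ 70], head=3, tail=1, size=2
write(79): buf=[6 79 _ 70], head=3, tail=2, size=3

Answer: 6 79 _ 70
3
2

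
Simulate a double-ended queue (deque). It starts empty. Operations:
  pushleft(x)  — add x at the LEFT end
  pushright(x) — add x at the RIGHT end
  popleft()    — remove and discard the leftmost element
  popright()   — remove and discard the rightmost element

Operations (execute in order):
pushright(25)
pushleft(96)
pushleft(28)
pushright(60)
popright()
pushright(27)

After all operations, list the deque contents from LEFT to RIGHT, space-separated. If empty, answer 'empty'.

Answer: 28 96 25 27

Derivation:
pushright(25): [25]
pushleft(96): [96, 25]
pushleft(28): [28, 96, 25]
pushright(60): [28, 96, 25, 60]
popright(): [28, 96, 25]
pushright(27): [28, 96, 25, 27]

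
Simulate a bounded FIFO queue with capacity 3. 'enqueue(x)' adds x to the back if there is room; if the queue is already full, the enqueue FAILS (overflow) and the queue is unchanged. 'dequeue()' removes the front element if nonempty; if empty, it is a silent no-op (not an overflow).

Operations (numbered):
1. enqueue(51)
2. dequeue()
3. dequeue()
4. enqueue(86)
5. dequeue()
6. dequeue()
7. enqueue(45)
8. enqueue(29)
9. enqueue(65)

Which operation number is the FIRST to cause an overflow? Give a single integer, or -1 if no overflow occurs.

1. enqueue(51): size=1
2. dequeue(): size=0
3. dequeue(): empty, no-op, size=0
4. enqueue(86): size=1
5. dequeue(): size=0
6. dequeue(): empty, no-op, size=0
7. enqueue(45): size=1
8. enqueue(29): size=2
9. enqueue(65): size=3

Answer: -1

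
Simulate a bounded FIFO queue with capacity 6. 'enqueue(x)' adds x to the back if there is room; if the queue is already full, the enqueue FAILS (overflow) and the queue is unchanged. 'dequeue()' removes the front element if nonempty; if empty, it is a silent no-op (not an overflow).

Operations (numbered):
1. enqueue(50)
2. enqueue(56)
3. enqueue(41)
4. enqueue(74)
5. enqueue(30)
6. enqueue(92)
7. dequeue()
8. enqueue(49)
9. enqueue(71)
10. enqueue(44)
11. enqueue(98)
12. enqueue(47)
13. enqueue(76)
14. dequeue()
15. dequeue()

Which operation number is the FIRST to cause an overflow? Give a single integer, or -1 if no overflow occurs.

Answer: 9

Derivation:
1. enqueue(50): size=1
2. enqueue(56): size=2
3. enqueue(41): size=3
4. enqueue(74): size=4
5. enqueue(30): size=5
6. enqueue(92): size=6
7. dequeue(): size=5
8. enqueue(49): size=6
9. enqueue(71): size=6=cap → OVERFLOW (fail)
10. enqueue(44): size=6=cap → OVERFLOW (fail)
11. enqueue(98): size=6=cap → OVERFLOW (fail)
12. enqueue(47): size=6=cap → OVERFLOW (fail)
13. enqueue(76): size=6=cap → OVERFLOW (fail)
14. dequeue(): size=5
15. dequeue(): size=4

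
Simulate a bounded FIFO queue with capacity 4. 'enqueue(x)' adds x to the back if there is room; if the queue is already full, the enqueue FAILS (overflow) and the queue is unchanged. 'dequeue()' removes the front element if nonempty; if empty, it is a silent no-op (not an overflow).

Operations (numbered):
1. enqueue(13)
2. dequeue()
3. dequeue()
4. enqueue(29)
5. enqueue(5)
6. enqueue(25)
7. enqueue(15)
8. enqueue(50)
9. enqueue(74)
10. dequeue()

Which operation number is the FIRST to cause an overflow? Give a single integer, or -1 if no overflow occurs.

Answer: 8

Derivation:
1. enqueue(13): size=1
2. dequeue(): size=0
3. dequeue(): empty, no-op, size=0
4. enqueue(29): size=1
5. enqueue(5): size=2
6. enqueue(25): size=3
7. enqueue(15): size=4
8. enqueue(50): size=4=cap → OVERFLOW (fail)
9. enqueue(74): size=4=cap → OVERFLOW (fail)
10. dequeue(): size=3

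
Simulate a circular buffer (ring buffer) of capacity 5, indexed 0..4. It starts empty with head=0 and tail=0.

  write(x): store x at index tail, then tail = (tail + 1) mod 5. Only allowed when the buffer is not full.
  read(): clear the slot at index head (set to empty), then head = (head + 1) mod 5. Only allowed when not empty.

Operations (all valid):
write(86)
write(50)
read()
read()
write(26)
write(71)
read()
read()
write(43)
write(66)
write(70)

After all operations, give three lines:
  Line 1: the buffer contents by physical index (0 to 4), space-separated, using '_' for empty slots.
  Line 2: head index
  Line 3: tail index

write(86): buf=[86 _ _ _ _], head=0, tail=1, size=1
write(50): buf=[86 50 _ _ _], head=0, tail=2, size=2
read(): buf=[_ 50 _ _ _], head=1, tail=2, size=1
read(): buf=[_ _ _ _ _], head=2, tail=2, size=0
write(26): buf=[_ _ 26 _ _], head=2, tail=3, size=1
write(71): buf=[_ _ 26 71 _], head=2, tail=4, size=2
read(): buf=[_ _ _ 71 _], head=3, tail=4, size=1
read(): buf=[_ _ _ _ _], head=4, tail=4, size=0
write(43): buf=[_ _ _ _ 43], head=4, tail=0, size=1
write(66): buf=[66 _ _ _ 43], head=4, tail=1, size=2
write(70): buf=[66 70 _ _ 43], head=4, tail=2, size=3

Answer: 66 70 _ _ 43
4
2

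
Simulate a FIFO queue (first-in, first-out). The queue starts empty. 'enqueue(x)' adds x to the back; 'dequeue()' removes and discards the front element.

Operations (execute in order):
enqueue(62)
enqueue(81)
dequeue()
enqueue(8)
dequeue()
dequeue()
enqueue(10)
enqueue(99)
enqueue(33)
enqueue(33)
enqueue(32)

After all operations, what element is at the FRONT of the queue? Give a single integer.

Answer: 10

Derivation:
enqueue(62): queue = [62]
enqueue(81): queue = [62, 81]
dequeue(): queue = [81]
enqueue(8): queue = [81, 8]
dequeue(): queue = [8]
dequeue(): queue = []
enqueue(10): queue = [10]
enqueue(99): queue = [10, 99]
enqueue(33): queue = [10, 99, 33]
enqueue(33): queue = [10, 99, 33, 33]
enqueue(32): queue = [10, 99, 33, 33, 32]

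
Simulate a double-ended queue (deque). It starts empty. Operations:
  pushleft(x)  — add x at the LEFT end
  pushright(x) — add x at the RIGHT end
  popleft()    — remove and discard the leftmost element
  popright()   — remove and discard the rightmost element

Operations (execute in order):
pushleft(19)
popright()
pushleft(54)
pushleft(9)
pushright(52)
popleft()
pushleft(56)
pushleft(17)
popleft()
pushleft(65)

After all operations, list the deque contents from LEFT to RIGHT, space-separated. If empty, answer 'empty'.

Answer: 65 56 54 52

Derivation:
pushleft(19): [19]
popright(): []
pushleft(54): [54]
pushleft(9): [9, 54]
pushright(52): [9, 54, 52]
popleft(): [54, 52]
pushleft(56): [56, 54, 52]
pushleft(17): [17, 56, 54, 52]
popleft(): [56, 54, 52]
pushleft(65): [65, 56, 54, 52]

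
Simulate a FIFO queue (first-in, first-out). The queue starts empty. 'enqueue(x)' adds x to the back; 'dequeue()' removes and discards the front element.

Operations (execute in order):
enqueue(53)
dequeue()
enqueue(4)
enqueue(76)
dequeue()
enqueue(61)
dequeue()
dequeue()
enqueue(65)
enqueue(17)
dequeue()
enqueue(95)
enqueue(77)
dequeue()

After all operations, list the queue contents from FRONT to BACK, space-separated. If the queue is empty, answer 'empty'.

Answer: 95 77

Derivation:
enqueue(53): [53]
dequeue(): []
enqueue(4): [4]
enqueue(76): [4, 76]
dequeue(): [76]
enqueue(61): [76, 61]
dequeue(): [61]
dequeue(): []
enqueue(65): [65]
enqueue(17): [65, 17]
dequeue(): [17]
enqueue(95): [17, 95]
enqueue(77): [17, 95, 77]
dequeue(): [95, 77]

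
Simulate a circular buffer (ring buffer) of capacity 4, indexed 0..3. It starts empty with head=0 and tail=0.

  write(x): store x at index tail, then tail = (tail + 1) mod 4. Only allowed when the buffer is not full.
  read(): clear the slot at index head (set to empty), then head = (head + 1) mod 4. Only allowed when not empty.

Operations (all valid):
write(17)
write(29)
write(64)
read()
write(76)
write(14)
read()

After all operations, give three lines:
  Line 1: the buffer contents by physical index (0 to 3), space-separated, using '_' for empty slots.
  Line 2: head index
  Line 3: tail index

Answer: 14 _ 64 76
2
1

Derivation:
write(17): buf=[17 _ _ _], head=0, tail=1, size=1
write(29): buf=[17 29 _ _], head=0, tail=2, size=2
write(64): buf=[17 29 64 _], head=0, tail=3, size=3
read(): buf=[_ 29 64 _], head=1, tail=3, size=2
write(76): buf=[_ 29 64 76], head=1, tail=0, size=3
write(14): buf=[14 29 64 76], head=1, tail=1, size=4
read(): buf=[14 _ 64 76], head=2, tail=1, size=3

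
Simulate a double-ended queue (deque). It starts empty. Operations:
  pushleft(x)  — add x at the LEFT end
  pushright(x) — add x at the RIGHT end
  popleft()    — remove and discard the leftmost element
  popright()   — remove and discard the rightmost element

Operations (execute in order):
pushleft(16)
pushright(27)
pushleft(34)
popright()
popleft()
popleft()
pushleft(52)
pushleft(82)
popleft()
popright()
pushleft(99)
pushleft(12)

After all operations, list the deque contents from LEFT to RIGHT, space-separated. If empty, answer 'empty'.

Answer: 12 99

Derivation:
pushleft(16): [16]
pushright(27): [16, 27]
pushleft(34): [34, 16, 27]
popright(): [34, 16]
popleft(): [16]
popleft(): []
pushleft(52): [52]
pushleft(82): [82, 52]
popleft(): [52]
popright(): []
pushleft(99): [99]
pushleft(12): [12, 99]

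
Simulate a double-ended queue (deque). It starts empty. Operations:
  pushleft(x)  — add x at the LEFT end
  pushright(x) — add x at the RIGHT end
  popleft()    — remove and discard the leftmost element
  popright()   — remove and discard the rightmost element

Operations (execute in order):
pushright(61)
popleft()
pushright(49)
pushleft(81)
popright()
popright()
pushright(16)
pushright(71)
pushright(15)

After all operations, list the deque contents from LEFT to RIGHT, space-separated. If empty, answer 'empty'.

pushright(61): [61]
popleft(): []
pushright(49): [49]
pushleft(81): [81, 49]
popright(): [81]
popright(): []
pushright(16): [16]
pushright(71): [16, 71]
pushright(15): [16, 71, 15]

Answer: 16 71 15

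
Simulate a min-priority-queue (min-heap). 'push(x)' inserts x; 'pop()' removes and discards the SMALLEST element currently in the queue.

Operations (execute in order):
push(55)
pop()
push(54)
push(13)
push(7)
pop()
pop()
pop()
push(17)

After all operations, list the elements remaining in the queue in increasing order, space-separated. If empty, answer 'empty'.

Answer: 17

Derivation:
push(55): heap contents = [55]
pop() → 55: heap contents = []
push(54): heap contents = [54]
push(13): heap contents = [13, 54]
push(7): heap contents = [7, 13, 54]
pop() → 7: heap contents = [13, 54]
pop() → 13: heap contents = [54]
pop() → 54: heap contents = []
push(17): heap contents = [17]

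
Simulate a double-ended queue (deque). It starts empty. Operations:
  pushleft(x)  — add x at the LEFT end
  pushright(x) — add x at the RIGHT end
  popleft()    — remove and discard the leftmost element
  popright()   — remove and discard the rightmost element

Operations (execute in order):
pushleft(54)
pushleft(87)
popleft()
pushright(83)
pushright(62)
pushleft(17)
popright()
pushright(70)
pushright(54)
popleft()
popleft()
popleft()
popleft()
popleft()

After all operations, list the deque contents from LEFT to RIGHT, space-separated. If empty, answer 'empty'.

pushleft(54): [54]
pushleft(87): [87, 54]
popleft(): [54]
pushright(83): [54, 83]
pushright(62): [54, 83, 62]
pushleft(17): [17, 54, 83, 62]
popright(): [17, 54, 83]
pushright(70): [17, 54, 83, 70]
pushright(54): [17, 54, 83, 70, 54]
popleft(): [54, 83, 70, 54]
popleft(): [83, 70, 54]
popleft(): [70, 54]
popleft(): [54]
popleft(): []

Answer: empty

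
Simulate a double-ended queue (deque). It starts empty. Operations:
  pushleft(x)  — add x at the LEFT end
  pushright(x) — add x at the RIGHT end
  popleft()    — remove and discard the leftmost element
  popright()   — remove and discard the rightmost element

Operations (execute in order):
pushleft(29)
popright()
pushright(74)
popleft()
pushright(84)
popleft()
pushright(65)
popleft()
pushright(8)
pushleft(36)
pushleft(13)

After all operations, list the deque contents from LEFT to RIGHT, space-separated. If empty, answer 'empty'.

Answer: 13 36 8

Derivation:
pushleft(29): [29]
popright(): []
pushright(74): [74]
popleft(): []
pushright(84): [84]
popleft(): []
pushright(65): [65]
popleft(): []
pushright(8): [8]
pushleft(36): [36, 8]
pushleft(13): [13, 36, 8]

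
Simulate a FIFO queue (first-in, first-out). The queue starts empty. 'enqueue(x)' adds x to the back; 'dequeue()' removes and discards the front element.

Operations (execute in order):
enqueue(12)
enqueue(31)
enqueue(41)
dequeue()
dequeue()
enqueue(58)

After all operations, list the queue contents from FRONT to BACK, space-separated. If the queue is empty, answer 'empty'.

enqueue(12): [12]
enqueue(31): [12, 31]
enqueue(41): [12, 31, 41]
dequeue(): [31, 41]
dequeue(): [41]
enqueue(58): [41, 58]

Answer: 41 58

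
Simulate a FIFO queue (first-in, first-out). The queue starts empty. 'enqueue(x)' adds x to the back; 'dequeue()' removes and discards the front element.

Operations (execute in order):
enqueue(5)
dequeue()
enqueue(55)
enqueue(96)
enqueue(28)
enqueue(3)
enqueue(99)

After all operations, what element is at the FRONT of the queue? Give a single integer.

Answer: 55

Derivation:
enqueue(5): queue = [5]
dequeue(): queue = []
enqueue(55): queue = [55]
enqueue(96): queue = [55, 96]
enqueue(28): queue = [55, 96, 28]
enqueue(3): queue = [55, 96, 28, 3]
enqueue(99): queue = [55, 96, 28, 3, 99]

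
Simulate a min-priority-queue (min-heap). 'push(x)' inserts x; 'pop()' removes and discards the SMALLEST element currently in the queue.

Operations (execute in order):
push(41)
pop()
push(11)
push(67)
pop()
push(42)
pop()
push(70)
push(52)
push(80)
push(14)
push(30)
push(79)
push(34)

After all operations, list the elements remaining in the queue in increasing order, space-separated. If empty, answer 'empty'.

push(41): heap contents = [41]
pop() → 41: heap contents = []
push(11): heap contents = [11]
push(67): heap contents = [11, 67]
pop() → 11: heap contents = [67]
push(42): heap contents = [42, 67]
pop() → 42: heap contents = [67]
push(70): heap contents = [67, 70]
push(52): heap contents = [52, 67, 70]
push(80): heap contents = [52, 67, 70, 80]
push(14): heap contents = [14, 52, 67, 70, 80]
push(30): heap contents = [14, 30, 52, 67, 70, 80]
push(79): heap contents = [14, 30, 52, 67, 70, 79, 80]
push(34): heap contents = [14, 30, 34, 52, 67, 70, 79, 80]

Answer: 14 30 34 52 67 70 79 80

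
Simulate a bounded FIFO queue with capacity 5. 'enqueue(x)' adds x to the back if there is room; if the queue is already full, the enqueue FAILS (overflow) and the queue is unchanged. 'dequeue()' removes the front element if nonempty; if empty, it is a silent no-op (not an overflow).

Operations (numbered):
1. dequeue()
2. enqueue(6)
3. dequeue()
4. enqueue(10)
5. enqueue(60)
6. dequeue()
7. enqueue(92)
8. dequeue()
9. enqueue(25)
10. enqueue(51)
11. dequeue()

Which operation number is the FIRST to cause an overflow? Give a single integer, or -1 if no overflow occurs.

1. dequeue(): empty, no-op, size=0
2. enqueue(6): size=1
3. dequeue(): size=0
4. enqueue(10): size=1
5. enqueue(60): size=2
6. dequeue(): size=1
7. enqueue(92): size=2
8. dequeue(): size=1
9. enqueue(25): size=2
10. enqueue(51): size=3
11. dequeue(): size=2

Answer: -1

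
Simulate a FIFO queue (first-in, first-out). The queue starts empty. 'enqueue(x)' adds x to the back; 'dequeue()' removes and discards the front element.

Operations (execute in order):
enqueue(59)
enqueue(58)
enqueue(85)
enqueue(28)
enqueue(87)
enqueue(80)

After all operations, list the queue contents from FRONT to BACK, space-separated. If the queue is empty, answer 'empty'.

enqueue(59): [59]
enqueue(58): [59, 58]
enqueue(85): [59, 58, 85]
enqueue(28): [59, 58, 85, 28]
enqueue(87): [59, 58, 85, 28, 87]
enqueue(80): [59, 58, 85, 28, 87, 80]

Answer: 59 58 85 28 87 80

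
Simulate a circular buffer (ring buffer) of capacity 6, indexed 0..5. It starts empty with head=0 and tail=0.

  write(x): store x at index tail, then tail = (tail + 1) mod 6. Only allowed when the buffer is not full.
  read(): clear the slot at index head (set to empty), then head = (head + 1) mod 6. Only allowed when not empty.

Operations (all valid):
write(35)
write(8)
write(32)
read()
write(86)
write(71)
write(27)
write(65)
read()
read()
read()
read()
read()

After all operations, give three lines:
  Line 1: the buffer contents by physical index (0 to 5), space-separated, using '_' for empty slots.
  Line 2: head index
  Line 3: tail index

write(35): buf=[35 _ _ _ _ _], head=0, tail=1, size=1
write(8): buf=[35 8 _ _ _ _], head=0, tail=2, size=2
write(32): buf=[35 8 32 _ _ _], head=0, tail=3, size=3
read(): buf=[_ 8 32 _ _ _], head=1, tail=3, size=2
write(86): buf=[_ 8 32 86 _ _], head=1, tail=4, size=3
write(71): buf=[_ 8 32 86 71 _], head=1, tail=5, size=4
write(27): buf=[_ 8 32 86 71 27], head=1, tail=0, size=5
write(65): buf=[65 8 32 86 71 27], head=1, tail=1, size=6
read(): buf=[65 _ 32 86 71 27], head=2, tail=1, size=5
read(): buf=[65 _ _ 86 71 27], head=3, tail=1, size=4
read(): buf=[65 _ _ _ 71 27], head=4, tail=1, size=3
read(): buf=[65 _ _ _ _ 27], head=5, tail=1, size=2
read(): buf=[65 _ _ _ _ _], head=0, tail=1, size=1

Answer: 65 _ _ _ _ _
0
1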